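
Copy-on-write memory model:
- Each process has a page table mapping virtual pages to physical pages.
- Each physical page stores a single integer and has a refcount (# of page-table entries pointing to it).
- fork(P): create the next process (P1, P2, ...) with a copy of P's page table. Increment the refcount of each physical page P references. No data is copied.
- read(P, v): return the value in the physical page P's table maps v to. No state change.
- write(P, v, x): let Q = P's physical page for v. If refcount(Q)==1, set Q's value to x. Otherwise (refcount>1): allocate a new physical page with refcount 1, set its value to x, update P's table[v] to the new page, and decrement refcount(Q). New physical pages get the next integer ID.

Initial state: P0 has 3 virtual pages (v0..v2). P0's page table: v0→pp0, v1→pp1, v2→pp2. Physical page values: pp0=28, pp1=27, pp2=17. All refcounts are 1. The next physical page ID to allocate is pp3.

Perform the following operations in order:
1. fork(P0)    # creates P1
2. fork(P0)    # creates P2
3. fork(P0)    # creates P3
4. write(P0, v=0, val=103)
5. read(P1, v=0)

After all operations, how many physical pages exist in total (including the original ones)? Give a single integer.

Op 1: fork(P0) -> P1. 3 ppages; refcounts: pp0:2 pp1:2 pp2:2
Op 2: fork(P0) -> P2. 3 ppages; refcounts: pp0:3 pp1:3 pp2:3
Op 3: fork(P0) -> P3. 3 ppages; refcounts: pp0:4 pp1:4 pp2:4
Op 4: write(P0, v0, 103). refcount(pp0)=4>1 -> COPY to pp3. 4 ppages; refcounts: pp0:3 pp1:4 pp2:4 pp3:1
Op 5: read(P1, v0) -> 28. No state change.

Answer: 4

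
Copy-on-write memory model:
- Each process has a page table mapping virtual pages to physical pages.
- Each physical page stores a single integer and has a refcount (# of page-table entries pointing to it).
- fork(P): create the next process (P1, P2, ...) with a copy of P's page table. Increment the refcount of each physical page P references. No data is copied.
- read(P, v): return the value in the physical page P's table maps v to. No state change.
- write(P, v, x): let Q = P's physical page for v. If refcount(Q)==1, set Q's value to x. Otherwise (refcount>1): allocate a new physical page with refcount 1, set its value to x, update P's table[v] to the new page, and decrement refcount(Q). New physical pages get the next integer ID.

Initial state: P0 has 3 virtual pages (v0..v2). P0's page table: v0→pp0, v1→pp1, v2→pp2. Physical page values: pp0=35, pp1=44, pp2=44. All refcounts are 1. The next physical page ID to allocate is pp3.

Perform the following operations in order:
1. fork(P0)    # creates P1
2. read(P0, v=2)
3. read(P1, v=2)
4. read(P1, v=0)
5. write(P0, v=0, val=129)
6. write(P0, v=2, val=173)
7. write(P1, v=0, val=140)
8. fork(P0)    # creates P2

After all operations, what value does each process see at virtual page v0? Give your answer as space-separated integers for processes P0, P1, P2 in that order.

Answer: 129 140 129

Derivation:
Op 1: fork(P0) -> P1. 3 ppages; refcounts: pp0:2 pp1:2 pp2:2
Op 2: read(P0, v2) -> 44. No state change.
Op 3: read(P1, v2) -> 44. No state change.
Op 4: read(P1, v0) -> 35. No state change.
Op 5: write(P0, v0, 129). refcount(pp0)=2>1 -> COPY to pp3. 4 ppages; refcounts: pp0:1 pp1:2 pp2:2 pp3:1
Op 6: write(P0, v2, 173). refcount(pp2)=2>1 -> COPY to pp4. 5 ppages; refcounts: pp0:1 pp1:2 pp2:1 pp3:1 pp4:1
Op 7: write(P1, v0, 140). refcount(pp0)=1 -> write in place. 5 ppages; refcounts: pp0:1 pp1:2 pp2:1 pp3:1 pp4:1
Op 8: fork(P0) -> P2. 5 ppages; refcounts: pp0:1 pp1:3 pp2:1 pp3:2 pp4:2
P0: v0 -> pp3 = 129
P1: v0 -> pp0 = 140
P2: v0 -> pp3 = 129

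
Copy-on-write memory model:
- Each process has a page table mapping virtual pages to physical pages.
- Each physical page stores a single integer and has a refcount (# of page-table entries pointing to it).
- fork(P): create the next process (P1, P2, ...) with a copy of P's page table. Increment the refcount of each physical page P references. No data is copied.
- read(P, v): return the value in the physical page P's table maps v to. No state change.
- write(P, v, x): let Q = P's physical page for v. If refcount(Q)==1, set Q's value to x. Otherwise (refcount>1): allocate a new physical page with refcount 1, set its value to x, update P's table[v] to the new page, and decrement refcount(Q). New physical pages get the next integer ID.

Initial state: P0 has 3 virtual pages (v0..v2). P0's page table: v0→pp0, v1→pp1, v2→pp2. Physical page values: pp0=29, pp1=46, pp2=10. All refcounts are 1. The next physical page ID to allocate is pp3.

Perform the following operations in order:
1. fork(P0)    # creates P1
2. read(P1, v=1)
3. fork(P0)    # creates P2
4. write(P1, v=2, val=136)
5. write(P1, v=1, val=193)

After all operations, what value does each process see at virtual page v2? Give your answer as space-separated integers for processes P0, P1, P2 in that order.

Answer: 10 136 10

Derivation:
Op 1: fork(P0) -> P1. 3 ppages; refcounts: pp0:2 pp1:2 pp2:2
Op 2: read(P1, v1) -> 46. No state change.
Op 3: fork(P0) -> P2. 3 ppages; refcounts: pp0:3 pp1:3 pp2:3
Op 4: write(P1, v2, 136). refcount(pp2)=3>1 -> COPY to pp3. 4 ppages; refcounts: pp0:3 pp1:3 pp2:2 pp3:1
Op 5: write(P1, v1, 193). refcount(pp1)=3>1 -> COPY to pp4. 5 ppages; refcounts: pp0:3 pp1:2 pp2:2 pp3:1 pp4:1
P0: v2 -> pp2 = 10
P1: v2 -> pp3 = 136
P2: v2 -> pp2 = 10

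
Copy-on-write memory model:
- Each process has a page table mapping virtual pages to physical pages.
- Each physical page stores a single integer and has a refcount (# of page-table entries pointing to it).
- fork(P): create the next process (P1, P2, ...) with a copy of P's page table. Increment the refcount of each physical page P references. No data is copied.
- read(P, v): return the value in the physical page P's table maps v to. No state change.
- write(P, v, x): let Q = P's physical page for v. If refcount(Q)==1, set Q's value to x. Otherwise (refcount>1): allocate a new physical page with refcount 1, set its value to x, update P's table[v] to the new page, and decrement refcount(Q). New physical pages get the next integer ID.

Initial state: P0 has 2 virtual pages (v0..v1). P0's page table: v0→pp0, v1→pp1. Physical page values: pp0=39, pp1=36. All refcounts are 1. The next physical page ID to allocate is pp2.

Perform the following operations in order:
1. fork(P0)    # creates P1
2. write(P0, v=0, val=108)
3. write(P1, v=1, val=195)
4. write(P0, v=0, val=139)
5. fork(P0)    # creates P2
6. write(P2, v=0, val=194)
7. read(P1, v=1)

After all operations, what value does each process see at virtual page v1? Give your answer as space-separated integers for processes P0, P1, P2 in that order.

Answer: 36 195 36

Derivation:
Op 1: fork(P0) -> P1. 2 ppages; refcounts: pp0:2 pp1:2
Op 2: write(P0, v0, 108). refcount(pp0)=2>1 -> COPY to pp2. 3 ppages; refcounts: pp0:1 pp1:2 pp2:1
Op 3: write(P1, v1, 195). refcount(pp1)=2>1 -> COPY to pp3. 4 ppages; refcounts: pp0:1 pp1:1 pp2:1 pp3:1
Op 4: write(P0, v0, 139). refcount(pp2)=1 -> write in place. 4 ppages; refcounts: pp0:1 pp1:1 pp2:1 pp3:1
Op 5: fork(P0) -> P2. 4 ppages; refcounts: pp0:1 pp1:2 pp2:2 pp3:1
Op 6: write(P2, v0, 194). refcount(pp2)=2>1 -> COPY to pp4. 5 ppages; refcounts: pp0:1 pp1:2 pp2:1 pp3:1 pp4:1
Op 7: read(P1, v1) -> 195. No state change.
P0: v1 -> pp1 = 36
P1: v1 -> pp3 = 195
P2: v1 -> pp1 = 36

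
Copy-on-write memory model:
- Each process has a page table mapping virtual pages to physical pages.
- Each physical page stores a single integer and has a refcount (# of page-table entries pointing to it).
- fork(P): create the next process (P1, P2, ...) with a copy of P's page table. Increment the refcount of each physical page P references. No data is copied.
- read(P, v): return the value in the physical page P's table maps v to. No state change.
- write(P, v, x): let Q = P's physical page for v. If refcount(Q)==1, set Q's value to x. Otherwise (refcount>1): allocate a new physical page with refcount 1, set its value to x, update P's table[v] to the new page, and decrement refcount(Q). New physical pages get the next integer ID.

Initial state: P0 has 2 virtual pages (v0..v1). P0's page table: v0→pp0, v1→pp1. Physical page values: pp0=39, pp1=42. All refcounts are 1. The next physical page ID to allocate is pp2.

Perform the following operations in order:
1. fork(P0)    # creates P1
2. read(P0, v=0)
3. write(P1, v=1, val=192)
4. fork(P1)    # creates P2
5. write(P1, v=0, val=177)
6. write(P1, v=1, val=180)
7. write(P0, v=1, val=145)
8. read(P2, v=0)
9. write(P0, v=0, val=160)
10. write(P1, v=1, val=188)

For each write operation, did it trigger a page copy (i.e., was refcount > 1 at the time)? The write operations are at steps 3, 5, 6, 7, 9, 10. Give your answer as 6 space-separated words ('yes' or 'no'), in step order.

Op 1: fork(P0) -> P1. 2 ppages; refcounts: pp0:2 pp1:2
Op 2: read(P0, v0) -> 39. No state change.
Op 3: write(P1, v1, 192). refcount(pp1)=2>1 -> COPY to pp2. 3 ppages; refcounts: pp0:2 pp1:1 pp2:1
Op 4: fork(P1) -> P2. 3 ppages; refcounts: pp0:3 pp1:1 pp2:2
Op 5: write(P1, v0, 177). refcount(pp0)=3>1 -> COPY to pp3. 4 ppages; refcounts: pp0:2 pp1:1 pp2:2 pp3:1
Op 6: write(P1, v1, 180). refcount(pp2)=2>1 -> COPY to pp4. 5 ppages; refcounts: pp0:2 pp1:1 pp2:1 pp3:1 pp4:1
Op 7: write(P0, v1, 145). refcount(pp1)=1 -> write in place. 5 ppages; refcounts: pp0:2 pp1:1 pp2:1 pp3:1 pp4:1
Op 8: read(P2, v0) -> 39. No state change.
Op 9: write(P0, v0, 160). refcount(pp0)=2>1 -> COPY to pp5. 6 ppages; refcounts: pp0:1 pp1:1 pp2:1 pp3:1 pp4:1 pp5:1
Op 10: write(P1, v1, 188). refcount(pp4)=1 -> write in place. 6 ppages; refcounts: pp0:1 pp1:1 pp2:1 pp3:1 pp4:1 pp5:1

yes yes yes no yes no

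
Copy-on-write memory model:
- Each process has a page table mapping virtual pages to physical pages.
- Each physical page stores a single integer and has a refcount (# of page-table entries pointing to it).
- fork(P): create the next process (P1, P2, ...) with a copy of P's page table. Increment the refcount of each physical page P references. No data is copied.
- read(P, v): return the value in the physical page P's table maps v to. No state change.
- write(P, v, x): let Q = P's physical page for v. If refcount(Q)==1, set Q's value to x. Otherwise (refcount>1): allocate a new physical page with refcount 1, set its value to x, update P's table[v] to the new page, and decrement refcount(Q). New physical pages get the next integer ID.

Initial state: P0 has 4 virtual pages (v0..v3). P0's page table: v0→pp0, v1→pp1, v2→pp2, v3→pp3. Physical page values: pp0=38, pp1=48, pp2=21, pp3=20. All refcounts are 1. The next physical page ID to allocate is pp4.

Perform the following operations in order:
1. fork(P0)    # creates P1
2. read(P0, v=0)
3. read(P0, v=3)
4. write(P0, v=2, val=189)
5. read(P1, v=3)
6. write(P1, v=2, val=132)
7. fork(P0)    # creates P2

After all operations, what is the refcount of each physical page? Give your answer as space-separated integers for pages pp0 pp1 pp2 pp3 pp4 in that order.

Op 1: fork(P0) -> P1. 4 ppages; refcounts: pp0:2 pp1:2 pp2:2 pp3:2
Op 2: read(P0, v0) -> 38. No state change.
Op 3: read(P0, v3) -> 20. No state change.
Op 4: write(P0, v2, 189). refcount(pp2)=2>1 -> COPY to pp4. 5 ppages; refcounts: pp0:2 pp1:2 pp2:1 pp3:2 pp4:1
Op 5: read(P1, v3) -> 20. No state change.
Op 6: write(P1, v2, 132). refcount(pp2)=1 -> write in place. 5 ppages; refcounts: pp0:2 pp1:2 pp2:1 pp3:2 pp4:1
Op 7: fork(P0) -> P2. 5 ppages; refcounts: pp0:3 pp1:3 pp2:1 pp3:3 pp4:2

Answer: 3 3 1 3 2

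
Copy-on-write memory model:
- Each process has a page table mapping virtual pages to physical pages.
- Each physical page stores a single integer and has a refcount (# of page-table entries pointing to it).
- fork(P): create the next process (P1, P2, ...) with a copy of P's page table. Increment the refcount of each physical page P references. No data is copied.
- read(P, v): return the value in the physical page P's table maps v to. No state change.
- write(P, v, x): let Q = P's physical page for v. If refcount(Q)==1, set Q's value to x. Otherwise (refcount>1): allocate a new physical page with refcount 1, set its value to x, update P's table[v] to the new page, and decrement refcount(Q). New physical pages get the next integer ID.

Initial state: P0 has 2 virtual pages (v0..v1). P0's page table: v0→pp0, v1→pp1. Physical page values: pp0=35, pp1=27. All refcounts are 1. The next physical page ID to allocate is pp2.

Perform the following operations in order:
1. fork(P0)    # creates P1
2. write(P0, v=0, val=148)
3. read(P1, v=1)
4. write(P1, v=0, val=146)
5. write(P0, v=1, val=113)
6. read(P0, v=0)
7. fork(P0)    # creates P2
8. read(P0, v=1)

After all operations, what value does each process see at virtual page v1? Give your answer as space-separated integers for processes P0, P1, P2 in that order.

Op 1: fork(P0) -> P1. 2 ppages; refcounts: pp0:2 pp1:2
Op 2: write(P0, v0, 148). refcount(pp0)=2>1 -> COPY to pp2. 3 ppages; refcounts: pp0:1 pp1:2 pp2:1
Op 3: read(P1, v1) -> 27. No state change.
Op 4: write(P1, v0, 146). refcount(pp0)=1 -> write in place. 3 ppages; refcounts: pp0:1 pp1:2 pp2:1
Op 5: write(P0, v1, 113). refcount(pp1)=2>1 -> COPY to pp3. 4 ppages; refcounts: pp0:1 pp1:1 pp2:1 pp3:1
Op 6: read(P0, v0) -> 148. No state change.
Op 7: fork(P0) -> P2. 4 ppages; refcounts: pp0:1 pp1:1 pp2:2 pp3:2
Op 8: read(P0, v1) -> 113. No state change.
P0: v1 -> pp3 = 113
P1: v1 -> pp1 = 27
P2: v1 -> pp3 = 113

Answer: 113 27 113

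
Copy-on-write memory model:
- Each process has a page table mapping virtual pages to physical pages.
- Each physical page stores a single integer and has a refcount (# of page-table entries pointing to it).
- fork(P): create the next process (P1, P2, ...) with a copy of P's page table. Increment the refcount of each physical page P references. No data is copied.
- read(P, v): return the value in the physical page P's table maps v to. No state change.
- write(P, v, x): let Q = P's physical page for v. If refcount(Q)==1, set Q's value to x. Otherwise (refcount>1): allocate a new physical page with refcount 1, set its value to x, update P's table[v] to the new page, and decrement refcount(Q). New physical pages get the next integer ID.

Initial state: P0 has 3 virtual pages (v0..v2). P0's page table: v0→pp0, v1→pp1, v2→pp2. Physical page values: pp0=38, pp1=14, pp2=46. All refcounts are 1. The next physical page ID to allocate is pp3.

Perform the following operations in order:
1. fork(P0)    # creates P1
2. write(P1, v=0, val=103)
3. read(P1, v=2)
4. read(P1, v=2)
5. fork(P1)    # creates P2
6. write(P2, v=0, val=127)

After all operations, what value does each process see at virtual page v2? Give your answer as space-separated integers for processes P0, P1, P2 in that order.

Op 1: fork(P0) -> P1. 3 ppages; refcounts: pp0:2 pp1:2 pp2:2
Op 2: write(P1, v0, 103). refcount(pp0)=2>1 -> COPY to pp3. 4 ppages; refcounts: pp0:1 pp1:2 pp2:2 pp3:1
Op 3: read(P1, v2) -> 46. No state change.
Op 4: read(P1, v2) -> 46. No state change.
Op 5: fork(P1) -> P2. 4 ppages; refcounts: pp0:1 pp1:3 pp2:3 pp3:2
Op 6: write(P2, v0, 127). refcount(pp3)=2>1 -> COPY to pp4. 5 ppages; refcounts: pp0:1 pp1:3 pp2:3 pp3:1 pp4:1
P0: v2 -> pp2 = 46
P1: v2 -> pp2 = 46
P2: v2 -> pp2 = 46

Answer: 46 46 46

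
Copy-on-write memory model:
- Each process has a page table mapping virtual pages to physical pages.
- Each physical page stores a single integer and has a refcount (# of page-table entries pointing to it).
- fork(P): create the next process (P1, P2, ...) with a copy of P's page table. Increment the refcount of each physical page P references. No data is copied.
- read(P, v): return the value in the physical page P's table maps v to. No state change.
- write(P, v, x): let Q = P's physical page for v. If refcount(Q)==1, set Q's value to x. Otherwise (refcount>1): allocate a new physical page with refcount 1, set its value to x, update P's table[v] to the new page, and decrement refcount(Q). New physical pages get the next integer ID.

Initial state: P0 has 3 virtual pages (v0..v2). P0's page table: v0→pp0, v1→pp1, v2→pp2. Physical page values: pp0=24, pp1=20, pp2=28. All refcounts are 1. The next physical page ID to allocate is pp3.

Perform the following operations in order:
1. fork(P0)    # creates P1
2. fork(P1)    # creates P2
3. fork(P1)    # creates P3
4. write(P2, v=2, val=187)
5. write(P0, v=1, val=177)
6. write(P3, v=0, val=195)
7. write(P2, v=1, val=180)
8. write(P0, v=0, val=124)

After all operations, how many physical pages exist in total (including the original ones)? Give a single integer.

Op 1: fork(P0) -> P1. 3 ppages; refcounts: pp0:2 pp1:2 pp2:2
Op 2: fork(P1) -> P2. 3 ppages; refcounts: pp0:3 pp1:3 pp2:3
Op 3: fork(P1) -> P3. 3 ppages; refcounts: pp0:4 pp1:4 pp2:4
Op 4: write(P2, v2, 187). refcount(pp2)=4>1 -> COPY to pp3. 4 ppages; refcounts: pp0:4 pp1:4 pp2:3 pp3:1
Op 5: write(P0, v1, 177). refcount(pp1)=4>1 -> COPY to pp4. 5 ppages; refcounts: pp0:4 pp1:3 pp2:3 pp3:1 pp4:1
Op 6: write(P3, v0, 195). refcount(pp0)=4>1 -> COPY to pp5. 6 ppages; refcounts: pp0:3 pp1:3 pp2:3 pp3:1 pp4:1 pp5:1
Op 7: write(P2, v1, 180). refcount(pp1)=3>1 -> COPY to pp6. 7 ppages; refcounts: pp0:3 pp1:2 pp2:3 pp3:1 pp4:1 pp5:1 pp6:1
Op 8: write(P0, v0, 124). refcount(pp0)=3>1 -> COPY to pp7. 8 ppages; refcounts: pp0:2 pp1:2 pp2:3 pp3:1 pp4:1 pp5:1 pp6:1 pp7:1

Answer: 8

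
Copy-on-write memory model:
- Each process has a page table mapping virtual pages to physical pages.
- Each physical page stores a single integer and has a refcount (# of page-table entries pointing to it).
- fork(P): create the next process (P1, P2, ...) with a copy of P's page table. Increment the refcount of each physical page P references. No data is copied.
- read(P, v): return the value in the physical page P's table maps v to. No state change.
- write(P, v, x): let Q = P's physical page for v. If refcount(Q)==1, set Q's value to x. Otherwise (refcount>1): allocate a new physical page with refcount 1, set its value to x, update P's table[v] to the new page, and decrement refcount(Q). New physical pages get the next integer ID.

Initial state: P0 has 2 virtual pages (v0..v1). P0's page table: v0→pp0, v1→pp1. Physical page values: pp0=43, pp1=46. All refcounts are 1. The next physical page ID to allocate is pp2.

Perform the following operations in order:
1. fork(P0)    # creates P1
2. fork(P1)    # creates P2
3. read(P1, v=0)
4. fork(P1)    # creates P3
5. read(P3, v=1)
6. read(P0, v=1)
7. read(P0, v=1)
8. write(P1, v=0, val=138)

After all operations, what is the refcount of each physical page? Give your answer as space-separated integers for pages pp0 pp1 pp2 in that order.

Answer: 3 4 1

Derivation:
Op 1: fork(P0) -> P1. 2 ppages; refcounts: pp0:2 pp1:2
Op 2: fork(P1) -> P2. 2 ppages; refcounts: pp0:3 pp1:3
Op 3: read(P1, v0) -> 43. No state change.
Op 4: fork(P1) -> P3. 2 ppages; refcounts: pp0:4 pp1:4
Op 5: read(P3, v1) -> 46. No state change.
Op 6: read(P0, v1) -> 46. No state change.
Op 7: read(P0, v1) -> 46. No state change.
Op 8: write(P1, v0, 138). refcount(pp0)=4>1 -> COPY to pp2. 3 ppages; refcounts: pp0:3 pp1:4 pp2:1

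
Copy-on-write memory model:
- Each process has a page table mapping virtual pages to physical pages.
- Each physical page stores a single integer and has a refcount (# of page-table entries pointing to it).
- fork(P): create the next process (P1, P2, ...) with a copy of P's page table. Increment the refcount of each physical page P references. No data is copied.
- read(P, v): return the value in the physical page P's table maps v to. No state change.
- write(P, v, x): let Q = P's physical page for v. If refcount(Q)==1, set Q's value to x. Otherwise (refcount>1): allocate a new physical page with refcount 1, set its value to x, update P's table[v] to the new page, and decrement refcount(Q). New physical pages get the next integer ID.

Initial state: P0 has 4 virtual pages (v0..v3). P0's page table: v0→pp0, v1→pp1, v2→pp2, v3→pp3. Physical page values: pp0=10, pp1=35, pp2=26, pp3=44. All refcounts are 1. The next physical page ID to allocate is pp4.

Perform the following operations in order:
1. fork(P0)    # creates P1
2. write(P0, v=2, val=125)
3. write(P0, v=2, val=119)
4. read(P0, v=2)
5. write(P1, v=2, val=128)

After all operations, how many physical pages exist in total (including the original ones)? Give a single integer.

Op 1: fork(P0) -> P1. 4 ppages; refcounts: pp0:2 pp1:2 pp2:2 pp3:2
Op 2: write(P0, v2, 125). refcount(pp2)=2>1 -> COPY to pp4. 5 ppages; refcounts: pp0:2 pp1:2 pp2:1 pp3:2 pp4:1
Op 3: write(P0, v2, 119). refcount(pp4)=1 -> write in place. 5 ppages; refcounts: pp0:2 pp1:2 pp2:1 pp3:2 pp4:1
Op 4: read(P0, v2) -> 119. No state change.
Op 5: write(P1, v2, 128). refcount(pp2)=1 -> write in place. 5 ppages; refcounts: pp0:2 pp1:2 pp2:1 pp3:2 pp4:1

Answer: 5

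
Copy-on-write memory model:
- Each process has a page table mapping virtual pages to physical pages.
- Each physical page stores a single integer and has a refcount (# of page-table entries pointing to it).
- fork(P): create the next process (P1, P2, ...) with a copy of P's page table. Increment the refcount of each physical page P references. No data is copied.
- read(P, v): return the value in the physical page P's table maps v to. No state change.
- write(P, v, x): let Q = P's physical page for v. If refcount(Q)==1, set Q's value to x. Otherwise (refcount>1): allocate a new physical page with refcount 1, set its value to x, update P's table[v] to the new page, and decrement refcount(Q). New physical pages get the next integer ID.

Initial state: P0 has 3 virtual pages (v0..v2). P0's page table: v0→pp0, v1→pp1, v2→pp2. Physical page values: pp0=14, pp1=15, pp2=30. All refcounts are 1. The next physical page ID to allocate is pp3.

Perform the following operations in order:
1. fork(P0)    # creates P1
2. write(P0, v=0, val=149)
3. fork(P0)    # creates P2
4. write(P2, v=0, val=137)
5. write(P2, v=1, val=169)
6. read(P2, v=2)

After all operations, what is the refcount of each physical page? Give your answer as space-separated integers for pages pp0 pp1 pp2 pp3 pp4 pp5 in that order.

Answer: 1 2 3 1 1 1

Derivation:
Op 1: fork(P0) -> P1. 3 ppages; refcounts: pp0:2 pp1:2 pp2:2
Op 2: write(P0, v0, 149). refcount(pp0)=2>1 -> COPY to pp3. 4 ppages; refcounts: pp0:1 pp1:2 pp2:2 pp3:1
Op 3: fork(P0) -> P2. 4 ppages; refcounts: pp0:1 pp1:3 pp2:3 pp3:2
Op 4: write(P2, v0, 137). refcount(pp3)=2>1 -> COPY to pp4. 5 ppages; refcounts: pp0:1 pp1:3 pp2:3 pp3:1 pp4:1
Op 5: write(P2, v1, 169). refcount(pp1)=3>1 -> COPY to pp5. 6 ppages; refcounts: pp0:1 pp1:2 pp2:3 pp3:1 pp4:1 pp5:1
Op 6: read(P2, v2) -> 30. No state change.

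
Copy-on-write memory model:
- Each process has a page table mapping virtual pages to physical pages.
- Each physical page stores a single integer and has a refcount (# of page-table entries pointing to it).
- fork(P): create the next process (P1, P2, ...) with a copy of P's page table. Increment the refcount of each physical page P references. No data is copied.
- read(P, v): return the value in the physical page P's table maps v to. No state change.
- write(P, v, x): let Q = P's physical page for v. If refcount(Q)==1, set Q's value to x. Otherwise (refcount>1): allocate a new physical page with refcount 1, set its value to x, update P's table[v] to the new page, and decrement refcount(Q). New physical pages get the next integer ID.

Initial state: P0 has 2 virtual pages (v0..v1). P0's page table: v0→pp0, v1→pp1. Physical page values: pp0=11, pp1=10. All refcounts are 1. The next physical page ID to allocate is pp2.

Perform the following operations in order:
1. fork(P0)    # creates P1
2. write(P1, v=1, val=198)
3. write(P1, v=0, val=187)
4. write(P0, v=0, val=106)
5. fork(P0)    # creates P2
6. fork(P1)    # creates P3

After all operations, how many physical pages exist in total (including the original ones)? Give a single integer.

Op 1: fork(P0) -> P1. 2 ppages; refcounts: pp0:2 pp1:2
Op 2: write(P1, v1, 198). refcount(pp1)=2>1 -> COPY to pp2. 3 ppages; refcounts: pp0:2 pp1:1 pp2:1
Op 3: write(P1, v0, 187). refcount(pp0)=2>1 -> COPY to pp3. 4 ppages; refcounts: pp0:1 pp1:1 pp2:1 pp3:1
Op 4: write(P0, v0, 106). refcount(pp0)=1 -> write in place. 4 ppages; refcounts: pp0:1 pp1:1 pp2:1 pp3:1
Op 5: fork(P0) -> P2. 4 ppages; refcounts: pp0:2 pp1:2 pp2:1 pp3:1
Op 6: fork(P1) -> P3. 4 ppages; refcounts: pp0:2 pp1:2 pp2:2 pp3:2

Answer: 4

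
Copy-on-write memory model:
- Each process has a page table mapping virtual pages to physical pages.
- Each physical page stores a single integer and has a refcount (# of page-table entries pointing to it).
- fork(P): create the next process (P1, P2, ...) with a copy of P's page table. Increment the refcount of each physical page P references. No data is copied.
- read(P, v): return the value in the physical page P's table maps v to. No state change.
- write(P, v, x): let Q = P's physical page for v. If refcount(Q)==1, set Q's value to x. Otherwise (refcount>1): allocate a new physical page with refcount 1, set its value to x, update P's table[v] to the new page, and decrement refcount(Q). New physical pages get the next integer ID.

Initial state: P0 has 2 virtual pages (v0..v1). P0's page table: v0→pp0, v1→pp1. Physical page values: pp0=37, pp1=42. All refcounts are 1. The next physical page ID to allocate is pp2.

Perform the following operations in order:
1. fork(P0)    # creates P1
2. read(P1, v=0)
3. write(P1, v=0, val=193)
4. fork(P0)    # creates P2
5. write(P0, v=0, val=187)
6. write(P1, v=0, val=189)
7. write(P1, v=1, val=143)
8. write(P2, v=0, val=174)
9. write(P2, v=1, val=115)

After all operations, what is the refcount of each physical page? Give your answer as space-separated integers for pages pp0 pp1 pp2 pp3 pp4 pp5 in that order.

Op 1: fork(P0) -> P1. 2 ppages; refcounts: pp0:2 pp1:2
Op 2: read(P1, v0) -> 37. No state change.
Op 3: write(P1, v0, 193). refcount(pp0)=2>1 -> COPY to pp2. 3 ppages; refcounts: pp0:1 pp1:2 pp2:1
Op 4: fork(P0) -> P2. 3 ppages; refcounts: pp0:2 pp1:3 pp2:1
Op 5: write(P0, v0, 187). refcount(pp0)=2>1 -> COPY to pp3. 4 ppages; refcounts: pp0:1 pp1:3 pp2:1 pp3:1
Op 6: write(P1, v0, 189). refcount(pp2)=1 -> write in place. 4 ppages; refcounts: pp0:1 pp1:3 pp2:1 pp3:1
Op 7: write(P1, v1, 143). refcount(pp1)=3>1 -> COPY to pp4. 5 ppages; refcounts: pp0:1 pp1:2 pp2:1 pp3:1 pp4:1
Op 8: write(P2, v0, 174). refcount(pp0)=1 -> write in place. 5 ppages; refcounts: pp0:1 pp1:2 pp2:1 pp3:1 pp4:1
Op 9: write(P2, v1, 115). refcount(pp1)=2>1 -> COPY to pp5. 6 ppages; refcounts: pp0:1 pp1:1 pp2:1 pp3:1 pp4:1 pp5:1

Answer: 1 1 1 1 1 1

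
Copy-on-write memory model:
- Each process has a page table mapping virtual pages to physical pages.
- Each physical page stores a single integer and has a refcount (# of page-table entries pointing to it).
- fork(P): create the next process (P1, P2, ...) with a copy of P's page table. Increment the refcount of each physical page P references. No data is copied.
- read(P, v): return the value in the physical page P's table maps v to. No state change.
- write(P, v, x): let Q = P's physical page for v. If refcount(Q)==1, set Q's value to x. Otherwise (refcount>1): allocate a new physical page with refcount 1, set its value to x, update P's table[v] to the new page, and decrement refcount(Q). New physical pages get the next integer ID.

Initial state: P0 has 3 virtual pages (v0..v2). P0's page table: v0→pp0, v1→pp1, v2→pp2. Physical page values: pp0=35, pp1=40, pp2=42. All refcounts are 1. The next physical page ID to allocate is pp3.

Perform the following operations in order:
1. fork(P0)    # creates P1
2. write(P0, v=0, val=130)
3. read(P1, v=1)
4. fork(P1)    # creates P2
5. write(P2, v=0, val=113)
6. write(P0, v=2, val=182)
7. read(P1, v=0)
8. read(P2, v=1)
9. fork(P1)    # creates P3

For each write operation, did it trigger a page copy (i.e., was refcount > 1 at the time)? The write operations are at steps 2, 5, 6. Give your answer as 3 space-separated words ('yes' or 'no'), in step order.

Op 1: fork(P0) -> P1. 3 ppages; refcounts: pp0:2 pp1:2 pp2:2
Op 2: write(P0, v0, 130). refcount(pp0)=2>1 -> COPY to pp3. 4 ppages; refcounts: pp0:1 pp1:2 pp2:2 pp3:1
Op 3: read(P1, v1) -> 40. No state change.
Op 4: fork(P1) -> P2. 4 ppages; refcounts: pp0:2 pp1:3 pp2:3 pp3:1
Op 5: write(P2, v0, 113). refcount(pp0)=2>1 -> COPY to pp4. 5 ppages; refcounts: pp0:1 pp1:3 pp2:3 pp3:1 pp4:1
Op 6: write(P0, v2, 182). refcount(pp2)=3>1 -> COPY to pp5. 6 ppages; refcounts: pp0:1 pp1:3 pp2:2 pp3:1 pp4:1 pp5:1
Op 7: read(P1, v0) -> 35. No state change.
Op 8: read(P2, v1) -> 40. No state change.
Op 9: fork(P1) -> P3. 6 ppages; refcounts: pp0:2 pp1:4 pp2:3 pp3:1 pp4:1 pp5:1

yes yes yes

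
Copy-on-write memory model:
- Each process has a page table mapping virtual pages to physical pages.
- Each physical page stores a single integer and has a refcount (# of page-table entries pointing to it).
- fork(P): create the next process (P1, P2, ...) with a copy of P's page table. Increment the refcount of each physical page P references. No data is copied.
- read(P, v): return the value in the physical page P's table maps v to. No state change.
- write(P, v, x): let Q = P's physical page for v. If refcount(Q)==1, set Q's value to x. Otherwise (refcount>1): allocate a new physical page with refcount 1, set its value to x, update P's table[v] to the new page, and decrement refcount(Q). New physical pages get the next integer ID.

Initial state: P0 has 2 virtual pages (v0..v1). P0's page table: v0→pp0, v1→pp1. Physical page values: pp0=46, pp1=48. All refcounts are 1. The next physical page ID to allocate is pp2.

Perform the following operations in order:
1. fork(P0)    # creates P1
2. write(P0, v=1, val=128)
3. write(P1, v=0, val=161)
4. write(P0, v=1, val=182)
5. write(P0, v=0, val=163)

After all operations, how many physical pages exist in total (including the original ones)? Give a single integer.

Op 1: fork(P0) -> P1. 2 ppages; refcounts: pp0:2 pp1:2
Op 2: write(P0, v1, 128). refcount(pp1)=2>1 -> COPY to pp2. 3 ppages; refcounts: pp0:2 pp1:1 pp2:1
Op 3: write(P1, v0, 161). refcount(pp0)=2>1 -> COPY to pp3. 4 ppages; refcounts: pp0:1 pp1:1 pp2:1 pp3:1
Op 4: write(P0, v1, 182). refcount(pp2)=1 -> write in place. 4 ppages; refcounts: pp0:1 pp1:1 pp2:1 pp3:1
Op 5: write(P0, v0, 163). refcount(pp0)=1 -> write in place. 4 ppages; refcounts: pp0:1 pp1:1 pp2:1 pp3:1

Answer: 4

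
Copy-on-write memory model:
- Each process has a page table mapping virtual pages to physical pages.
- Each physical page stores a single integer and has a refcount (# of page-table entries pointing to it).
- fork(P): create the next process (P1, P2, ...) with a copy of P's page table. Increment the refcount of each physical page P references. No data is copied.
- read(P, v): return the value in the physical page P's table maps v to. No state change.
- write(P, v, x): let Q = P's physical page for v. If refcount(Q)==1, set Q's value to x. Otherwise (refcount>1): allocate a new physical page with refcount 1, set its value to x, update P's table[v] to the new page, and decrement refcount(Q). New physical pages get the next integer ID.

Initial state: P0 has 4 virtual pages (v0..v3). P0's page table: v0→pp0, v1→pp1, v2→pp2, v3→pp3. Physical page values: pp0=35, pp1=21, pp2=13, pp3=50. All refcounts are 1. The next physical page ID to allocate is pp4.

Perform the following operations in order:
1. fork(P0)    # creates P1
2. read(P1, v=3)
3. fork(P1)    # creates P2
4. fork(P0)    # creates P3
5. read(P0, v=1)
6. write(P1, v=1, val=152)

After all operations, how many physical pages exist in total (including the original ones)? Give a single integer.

Answer: 5

Derivation:
Op 1: fork(P0) -> P1. 4 ppages; refcounts: pp0:2 pp1:2 pp2:2 pp3:2
Op 2: read(P1, v3) -> 50. No state change.
Op 3: fork(P1) -> P2. 4 ppages; refcounts: pp0:3 pp1:3 pp2:3 pp3:3
Op 4: fork(P0) -> P3. 4 ppages; refcounts: pp0:4 pp1:4 pp2:4 pp3:4
Op 5: read(P0, v1) -> 21. No state change.
Op 6: write(P1, v1, 152). refcount(pp1)=4>1 -> COPY to pp4. 5 ppages; refcounts: pp0:4 pp1:3 pp2:4 pp3:4 pp4:1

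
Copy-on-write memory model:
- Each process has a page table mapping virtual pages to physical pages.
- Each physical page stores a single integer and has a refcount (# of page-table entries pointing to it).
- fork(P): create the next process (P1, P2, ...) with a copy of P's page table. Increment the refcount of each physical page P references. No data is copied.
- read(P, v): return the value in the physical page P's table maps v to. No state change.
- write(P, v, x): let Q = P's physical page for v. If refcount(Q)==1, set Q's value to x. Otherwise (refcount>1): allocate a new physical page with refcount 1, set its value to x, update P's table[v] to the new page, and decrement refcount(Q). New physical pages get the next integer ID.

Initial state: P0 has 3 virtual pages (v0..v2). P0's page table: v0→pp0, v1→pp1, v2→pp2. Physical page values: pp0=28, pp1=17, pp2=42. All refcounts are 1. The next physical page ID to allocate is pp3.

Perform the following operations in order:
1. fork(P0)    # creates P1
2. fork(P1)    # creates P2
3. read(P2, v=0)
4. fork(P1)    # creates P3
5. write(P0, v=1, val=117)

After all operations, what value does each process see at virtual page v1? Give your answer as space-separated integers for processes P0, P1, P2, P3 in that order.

Answer: 117 17 17 17

Derivation:
Op 1: fork(P0) -> P1. 3 ppages; refcounts: pp0:2 pp1:2 pp2:2
Op 2: fork(P1) -> P2. 3 ppages; refcounts: pp0:3 pp1:3 pp2:3
Op 3: read(P2, v0) -> 28. No state change.
Op 4: fork(P1) -> P3. 3 ppages; refcounts: pp0:4 pp1:4 pp2:4
Op 5: write(P0, v1, 117). refcount(pp1)=4>1 -> COPY to pp3. 4 ppages; refcounts: pp0:4 pp1:3 pp2:4 pp3:1
P0: v1 -> pp3 = 117
P1: v1 -> pp1 = 17
P2: v1 -> pp1 = 17
P3: v1 -> pp1 = 17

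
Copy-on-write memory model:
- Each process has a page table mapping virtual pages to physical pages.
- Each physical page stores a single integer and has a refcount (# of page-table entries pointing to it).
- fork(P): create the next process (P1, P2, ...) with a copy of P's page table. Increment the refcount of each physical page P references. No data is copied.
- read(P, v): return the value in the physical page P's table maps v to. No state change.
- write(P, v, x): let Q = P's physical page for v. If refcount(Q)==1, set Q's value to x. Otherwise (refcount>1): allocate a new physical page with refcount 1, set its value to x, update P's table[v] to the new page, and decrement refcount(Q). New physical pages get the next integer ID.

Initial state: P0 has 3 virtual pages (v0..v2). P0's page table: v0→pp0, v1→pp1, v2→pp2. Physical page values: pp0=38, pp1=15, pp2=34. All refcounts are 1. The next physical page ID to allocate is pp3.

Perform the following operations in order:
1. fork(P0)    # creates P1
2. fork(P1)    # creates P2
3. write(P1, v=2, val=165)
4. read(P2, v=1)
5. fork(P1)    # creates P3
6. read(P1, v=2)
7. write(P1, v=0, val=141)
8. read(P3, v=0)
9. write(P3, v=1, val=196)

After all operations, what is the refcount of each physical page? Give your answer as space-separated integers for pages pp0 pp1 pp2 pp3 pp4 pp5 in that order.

Op 1: fork(P0) -> P1. 3 ppages; refcounts: pp0:2 pp1:2 pp2:2
Op 2: fork(P1) -> P2. 3 ppages; refcounts: pp0:3 pp1:3 pp2:3
Op 3: write(P1, v2, 165). refcount(pp2)=3>1 -> COPY to pp3. 4 ppages; refcounts: pp0:3 pp1:3 pp2:2 pp3:1
Op 4: read(P2, v1) -> 15. No state change.
Op 5: fork(P1) -> P3. 4 ppages; refcounts: pp0:4 pp1:4 pp2:2 pp3:2
Op 6: read(P1, v2) -> 165. No state change.
Op 7: write(P1, v0, 141). refcount(pp0)=4>1 -> COPY to pp4. 5 ppages; refcounts: pp0:3 pp1:4 pp2:2 pp3:2 pp4:1
Op 8: read(P3, v0) -> 38. No state change.
Op 9: write(P3, v1, 196). refcount(pp1)=4>1 -> COPY to pp5. 6 ppages; refcounts: pp0:3 pp1:3 pp2:2 pp3:2 pp4:1 pp5:1

Answer: 3 3 2 2 1 1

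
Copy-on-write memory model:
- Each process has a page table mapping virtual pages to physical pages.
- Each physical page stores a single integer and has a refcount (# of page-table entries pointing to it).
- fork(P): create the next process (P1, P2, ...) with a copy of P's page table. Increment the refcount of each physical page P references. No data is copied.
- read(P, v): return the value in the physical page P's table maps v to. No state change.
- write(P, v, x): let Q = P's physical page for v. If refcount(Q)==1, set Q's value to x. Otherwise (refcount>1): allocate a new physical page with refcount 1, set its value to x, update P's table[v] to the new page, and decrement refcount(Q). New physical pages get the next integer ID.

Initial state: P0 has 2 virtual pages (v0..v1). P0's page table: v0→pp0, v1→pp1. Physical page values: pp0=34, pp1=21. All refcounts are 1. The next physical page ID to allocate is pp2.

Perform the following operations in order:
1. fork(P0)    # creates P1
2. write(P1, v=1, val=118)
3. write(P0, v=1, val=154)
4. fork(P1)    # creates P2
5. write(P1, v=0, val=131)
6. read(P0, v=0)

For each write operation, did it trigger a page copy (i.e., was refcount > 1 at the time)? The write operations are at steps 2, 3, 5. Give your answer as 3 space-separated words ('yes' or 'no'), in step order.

Op 1: fork(P0) -> P1. 2 ppages; refcounts: pp0:2 pp1:2
Op 2: write(P1, v1, 118). refcount(pp1)=2>1 -> COPY to pp2. 3 ppages; refcounts: pp0:2 pp1:1 pp2:1
Op 3: write(P0, v1, 154). refcount(pp1)=1 -> write in place. 3 ppages; refcounts: pp0:2 pp1:1 pp2:1
Op 4: fork(P1) -> P2. 3 ppages; refcounts: pp0:3 pp1:1 pp2:2
Op 5: write(P1, v0, 131). refcount(pp0)=3>1 -> COPY to pp3. 4 ppages; refcounts: pp0:2 pp1:1 pp2:2 pp3:1
Op 6: read(P0, v0) -> 34. No state change.

yes no yes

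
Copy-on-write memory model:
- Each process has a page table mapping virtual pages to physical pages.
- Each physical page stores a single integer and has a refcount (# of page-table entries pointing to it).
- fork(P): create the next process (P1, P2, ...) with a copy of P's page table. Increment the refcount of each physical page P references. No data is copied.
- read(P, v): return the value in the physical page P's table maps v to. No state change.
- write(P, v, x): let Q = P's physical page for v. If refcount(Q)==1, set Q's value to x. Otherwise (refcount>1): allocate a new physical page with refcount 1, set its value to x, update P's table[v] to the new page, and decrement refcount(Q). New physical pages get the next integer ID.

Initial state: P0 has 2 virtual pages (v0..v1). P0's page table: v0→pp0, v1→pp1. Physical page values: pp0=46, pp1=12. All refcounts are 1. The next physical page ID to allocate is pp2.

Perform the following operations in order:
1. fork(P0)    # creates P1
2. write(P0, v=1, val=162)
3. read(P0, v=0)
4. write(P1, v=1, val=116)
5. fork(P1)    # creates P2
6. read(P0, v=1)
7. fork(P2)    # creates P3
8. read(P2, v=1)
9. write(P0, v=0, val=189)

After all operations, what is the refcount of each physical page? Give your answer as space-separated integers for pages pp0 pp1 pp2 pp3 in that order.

Op 1: fork(P0) -> P1. 2 ppages; refcounts: pp0:2 pp1:2
Op 2: write(P0, v1, 162). refcount(pp1)=2>1 -> COPY to pp2. 3 ppages; refcounts: pp0:2 pp1:1 pp2:1
Op 3: read(P0, v0) -> 46. No state change.
Op 4: write(P1, v1, 116). refcount(pp1)=1 -> write in place. 3 ppages; refcounts: pp0:2 pp1:1 pp2:1
Op 5: fork(P1) -> P2. 3 ppages; refcounts: pp0:3 pp1:2 pp2:1
Op 6: read(P0, v1) -> 162. No state change.
Op 7: fork(P2) -> P3. 3 ppages; refcounts: pp0:4 pp1:3 pp2:1
Op 8: read(P2, v1) -> 116. No state change.
Op 9: write(P0, v0, 189). refcount(pp0)=4>1 -> COPY to pp3. 4 ppages; refcounts: pp0:3 pp1:3 pp2:1 pp3:1

Answer: 3 3 1 1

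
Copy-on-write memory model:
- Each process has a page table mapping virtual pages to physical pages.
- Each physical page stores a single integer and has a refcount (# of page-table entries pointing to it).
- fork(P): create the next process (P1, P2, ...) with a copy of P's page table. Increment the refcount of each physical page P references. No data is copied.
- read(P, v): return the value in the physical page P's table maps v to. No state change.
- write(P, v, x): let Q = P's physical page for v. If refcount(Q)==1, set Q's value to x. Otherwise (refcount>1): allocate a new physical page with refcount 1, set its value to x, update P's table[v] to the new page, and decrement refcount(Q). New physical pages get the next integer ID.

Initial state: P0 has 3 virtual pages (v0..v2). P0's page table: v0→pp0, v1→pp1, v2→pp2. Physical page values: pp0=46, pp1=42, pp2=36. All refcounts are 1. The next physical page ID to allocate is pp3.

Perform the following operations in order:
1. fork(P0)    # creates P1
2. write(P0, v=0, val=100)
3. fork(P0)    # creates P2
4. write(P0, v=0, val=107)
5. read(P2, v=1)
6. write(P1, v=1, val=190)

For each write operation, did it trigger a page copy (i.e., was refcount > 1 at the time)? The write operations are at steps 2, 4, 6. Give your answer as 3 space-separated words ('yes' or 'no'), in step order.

Op 1: fork(P0) -> P1. 3 ppages; refcounts: pp0:2 pp1:2 pp2:2
Op 2: write(P0, v0, 100). refcount(pp0)=2>1 -> COPY to pp3. 4 ppages; refcounts: pp0:1 pp1:2 pp2:2 pp3:1
Op 3: fork(P0) -> P2. 4 ppages; refcounts: pp0:1 pp1:3 pp2:3 pp3:2
Op 4: write(P0, v0, 107). refcount(pp3)=2>1 -> COPY to pp4. 5 ppages; refcounts: pp0:1 pp1:3 pp2:3 pp3:1 pp4:1
Op 5: read(P2, v1) -> 42. No state change.
Op 6: write(P1, v1, 190). refcount(pp1)=3>1 -> COPY to pp5. 6 ppages; refcounts: pp0:1 pp1:2 pp2:3 pp3:1 pp4:1 pp5:1

yes yes yes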